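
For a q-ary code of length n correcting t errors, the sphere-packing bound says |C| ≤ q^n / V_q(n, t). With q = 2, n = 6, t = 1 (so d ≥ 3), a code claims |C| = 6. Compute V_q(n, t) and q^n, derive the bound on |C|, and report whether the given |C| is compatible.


V_q(n, t) = 7, q^n = 64, Hamming bound = 9, |C| = 6 ≤ bound (satisfied).

Step 1: Compute V_q(n, t) = Σ_{j=0}^1 C(n, j) (q−1)^j.
  j = 0: C(6,0)·(1)^0 = 1·1 = 1.
  j = 1: C(6,1)·(1)^1 = 6·1 = 6.
  V_q(n, t) = 1 + 6 = 7.
Step 2: q^n = 2^6 = 64.
Step 3: Hamming bound ⌊q^n / V_q(n,t)⌋ = ⌊64/7⌋ = 9.
Step 4: Compare |C| = 6 to 9: satisfied.
The claimed |C| lies below the Hamming bound.


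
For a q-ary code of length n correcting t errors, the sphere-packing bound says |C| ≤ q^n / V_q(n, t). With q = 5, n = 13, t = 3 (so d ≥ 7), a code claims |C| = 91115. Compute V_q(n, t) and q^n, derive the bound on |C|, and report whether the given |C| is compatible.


V_q(n, t) = 19605, q^n = 1220703125, Hamming bound = 62264, |C| = 91115 > bound (violated).

Step 1: Compute V_q(n, t) = Σ_{j=0}^3 C(n, j) (q−1)^j.
  j = 0: C(13,0)·(4)^0 = 1·1 = 1.
  j = 1: C(13,1)·(4)^1 = 13·4 = 52.
  j = 2: C(13,2)·(4)^2 = 78·16 = 1248.
  j = 3: C(13,3)·(4)^3 = 286·64 = 18304.
  V_q(n, t) = 1 + 52 + 1248 + 18304 = 19605.
Step 2: q^n = 5^13 = 1220703125.
Step 3: Hamming bound ⌊q^n / V_q(n,t)⌋ = ⌊1220703125/19605⌋ = 62264.
Step 4: Compare |C| = 91115 to 62264: violated.
The claimed |C| lies above the Hamming bound, so no 5-ary code of length 13 with d ≥ 7 can have 91115 codewords.


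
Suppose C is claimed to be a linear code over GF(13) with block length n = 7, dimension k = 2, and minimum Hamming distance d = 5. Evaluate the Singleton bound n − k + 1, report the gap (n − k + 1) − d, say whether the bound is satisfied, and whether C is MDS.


Singleton RHS = n − k + 1 = 6, slack = 1, bound satisfied, not MDS.

Singleton bound: d ≤ n − k + 1.
Here n = 7, k = 2, so n − k + 1 = 6.
Given d = 5, check d ≤ 6: YES.
Slack = (n − k + 1) − d = 1.
The code is NOT MDS (slack = 1 > 0).
Description: the claimed parameters are [7, 2, 5]_13; such a code would be non-MDS.


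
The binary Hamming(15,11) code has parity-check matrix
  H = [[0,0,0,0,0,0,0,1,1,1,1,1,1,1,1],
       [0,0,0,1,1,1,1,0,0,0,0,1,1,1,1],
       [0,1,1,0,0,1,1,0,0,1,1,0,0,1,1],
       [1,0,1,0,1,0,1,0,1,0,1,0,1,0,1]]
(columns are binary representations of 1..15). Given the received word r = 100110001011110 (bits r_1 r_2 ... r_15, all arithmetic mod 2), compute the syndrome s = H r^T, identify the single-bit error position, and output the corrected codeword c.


s = (1, 1, 0, 1)^T, error position = 13, corrected codeword c = 100110001011010

Compute s = H r^T mod 2 one row at a time:
  s_1 = 0 + 1 + 0 + 1 + 1 + 1 + 1 + 0 = 5 ≡ 1 (mod 2).
  s_2 = 1 + 1 + 0 + 0 + 1 + 1 + 1 + 0 = 5 ≡ 1 (mod 2).
  s_3 = 0 + 0 + 0 + 0 + 0 + 1 + 1 + 0 = 2 ≡ 0 (mod 2).
  s_4 = 1 + 0 + 1 + 0 + 1 + 1 + 1 + 0 = 5 ≡ 1 (mod 2).
s = (1, 1, 0, 1)^T — this equals column 13 of H (binary 1101), so error is at position 13.
Correct: flip bit 13 of r = 100110001011110 to get c = 100110001011010.


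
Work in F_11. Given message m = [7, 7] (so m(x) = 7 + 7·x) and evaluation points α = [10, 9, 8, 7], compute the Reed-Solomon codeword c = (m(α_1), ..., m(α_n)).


c = [0, 4, 8, 1]

Message polynomial: m(x) = 7 + 7·x (mod 11).
For each evaluation point α_i, compute m(α_i) mod 11:
  α_1 = 10: Horner steps 7 → 0, so m(10) = 0.
  α_2 = 9: Horner steps 7 → 4, so m(9) = 4.
  α_3 = 8: Horner steps 7 → 8, so m(8) = 8.
  α_4 = 7: Horner steps 7 → 1, so m(7) = 1.
Codeword c = [0, 4, 8, 1] ∈ F_11^4.


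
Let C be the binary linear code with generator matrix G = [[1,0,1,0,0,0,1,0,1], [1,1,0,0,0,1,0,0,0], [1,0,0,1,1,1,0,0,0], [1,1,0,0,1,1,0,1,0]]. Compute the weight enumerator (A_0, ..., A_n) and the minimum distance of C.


Weight distribution: A_0 = 1, A_2 = 1, A_3 = 3, A_4 = 3, A_5 = 2, A_6 = 3, A_7 = 3. Minimum distance d = 2.

Enumerate all 2^4 = 16 messages m ∈ F_2^4.
For each, compute codeword c = mG in F_2^9, then tally its weight.
  m = 0000 → c = 000000000, weight = 0.
  m = 1000 → c = 101000101, weight = 4.
  m = 0100 → c = 110001000, weight = 3.
  m = 1100 → c = 011001101, weight = 5.
  m = 0010 → c = 100111000, weight = 4.
  m = 1010 → c = 001111101, weight = 6.
  m = 0110 → c = 010110000, weight = 3.
  m = 1110 → c = 111110101, weight = 7.
  m = 0001 → c = 110011010, weight = 5.
  m = 1001 → c = 011011111, weight = 7.
  m = 0101 → c = 000010010, weight = 2.
  m = 1101 → c = 101010111, weight = 6.
  m = 0011 → c = 010100010, weight = 3.
  m = 1011 → c = 111100111, weight = 7.
  m = 0111 → c = 100101010, weight = 4.
  m = 1111 → c = 001101111, weight = 6.
Tally weights:
  weight 0: 1 codewords.
  weight 2: 1 codewords.
  weight 3: 3 codewords.
  weight 4: 3 codewords.
  weight 5: 2 codewords.
  weight 6: 3 codewords.
  weight 7: 3 codewords.
Minimum distance d = smallest w > 0 with A_w > 0 = 2.
Sanity: Σ A_w = 16 = 2^4 = 16 ✓.


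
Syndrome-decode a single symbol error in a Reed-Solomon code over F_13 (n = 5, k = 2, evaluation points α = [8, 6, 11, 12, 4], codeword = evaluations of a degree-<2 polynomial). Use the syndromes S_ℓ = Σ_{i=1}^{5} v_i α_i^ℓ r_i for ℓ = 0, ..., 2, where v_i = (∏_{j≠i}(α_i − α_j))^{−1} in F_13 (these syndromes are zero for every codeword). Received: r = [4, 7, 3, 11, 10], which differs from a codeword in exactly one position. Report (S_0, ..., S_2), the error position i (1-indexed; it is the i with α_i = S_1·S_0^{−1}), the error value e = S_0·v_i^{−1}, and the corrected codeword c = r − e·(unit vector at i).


S = (3, 7, 12), error at position 3, error magnitude e = 10, c = [4, 7, 6, 11, 10].

Step 1: column multipliers v_i = (∏_{j≠i}(α_i − α_j))^{−1} mod 13.
  i = 1 (α = 8): (8−6)(8−11)(8−12)(8−4) = 2·(−3)·(−4)·4 = 96 ≡ 5, so v_1 = 5^{−1} = 8 (mod 13).
  i = 2 (α = 6): (6−8)(6−11)(6−12)(6−4) = (−2)·(−5)·(−6)·2 = −120 ≡ 10, so v_2 = 10^{−1} = 4 (mod 13).
  i = 3 (α = 11): (11−8)(11−6)(11−12)(11−4) = 3·5·(−1)·7 = −105 ≡ 12, so v_3 = 12^{−1} = 12 (mod 13).
  i = 4 (α = 12): (12−8)(12−6)(12−11)(12−4) = 4·6·1·8 = 192 ≡ 10, so v_4 = 10^{−1} = 4 (mod 13).
  i = 5 (α = 4): (4−8)(4−6)(4−11)(4−12) = (−4)·(−2)·(−7)·(−8) = 448 ≡ 6, so v_5 = 6^{−1} = 11 (mod 13).
  v = [8, 4, 12, 4, 11].
Step 2: syndromes of r = [4, 7, 3, 11, 10] (all sums mod 13).
  S_0 = Σ v_i r_i = 8·4 + 4·7 + 12·3 + 4·11 + 11·10 = 250 ≡ 3.
  S_1 = Σ v_i α_i r_i = 8·8·4 + 4·6·7 + 12·11·3 + 4·12·11 + 11·4·10 = 1788 ≡ 7.
  α_i^2 mod 13 = [12, 10, 4, 1, 3].
  S_2 = Σ v_i α_i^2 r_i = 8·12·4 + 4·10·7 + 12·4·3 + 4·1·11 + 11·3·10 = 1182 ≡ 12.
  S = (3, 7, 12) ≠ 0, so r is not a codeword (an error is present).
Step 3: locate the error. For a single error e at position i, S_ℓ = v_i·e·α_i^ℓ, so α_err = S_1/S_0.
  S_0^{−1} = 3^{−1} = 9 (mod 13), so α_err = 7·9 = 63 ≡ 11 = α_3. Error position i = 3.
  Consistency check: S_2/S_1 = 12·2 = 24 ≡ 11 = α_err ✓ (single-error assumption holds).
Step 4: error magnitude e = S_0/v_3 = S_0·∏_{j≠3}(α_3 − α_j) = 3·12 = 36 ≡ 10 (mod 13).
Step 5: correct position 3: c_3 = r_3 − e = 3 − 10 ≡ 6 (mod 13). Hence c = [4, 7, 6, 11, 10].
  Check: interpolating c through the α_i gives m(x) = 3 + 5·x (degree < 2) with m(α_i) = c_i for every i, so c is indeed a codeword.


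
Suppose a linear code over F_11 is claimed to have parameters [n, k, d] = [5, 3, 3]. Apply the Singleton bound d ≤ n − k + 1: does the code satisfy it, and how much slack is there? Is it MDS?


Singleton RHS = n − k + 1 = 3, slack = 0, bound satisfied, MDS.

Singleton bound: d ≤ n − k + 1.
Here n = 5, k = 3, so n − k + 1 = 3.
Given d = 3, check d ≤ 3: YES.
Slack = (n − k + 1) − d = 0.
The code is MDS (slack = 0).
Description: the claimed parameters are [5, 3, 3]_11; such a code would be MDS (meets Singleton bound).


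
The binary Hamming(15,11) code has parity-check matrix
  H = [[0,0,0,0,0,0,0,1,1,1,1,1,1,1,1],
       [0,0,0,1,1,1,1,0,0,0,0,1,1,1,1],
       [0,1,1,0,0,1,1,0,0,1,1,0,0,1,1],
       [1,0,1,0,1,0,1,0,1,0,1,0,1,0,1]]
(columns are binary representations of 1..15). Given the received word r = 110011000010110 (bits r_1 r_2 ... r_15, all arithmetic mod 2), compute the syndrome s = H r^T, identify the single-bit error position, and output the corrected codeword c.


s = (1, 0, 0, 0)^T, error position = 8, corrected codeword c = 110011010010110

Compute s = H r^T mod 2 one row at a time:
  s_1 = 0 + 0 + 0 + 1 + 0 + 1 + 1 + 0 = 3 ≡ 1 (mod 2).
  s_2 = 0 + 1 + 1 + 0 + 0 + 1 + 1 + 0 = 4 ≡ 0 (mod 2).
  s_3 = 1 + 0 + 1 + 0 + 0 + 1 + 1 + 0 = 4 ≡ 0 (mod 2).
  s_4 = 1 + 0 + 1 + 0 + 0 + 1 + 1 + 0 = 4 ≡ 0 (mod 2).
s = (1, 0, 0, 0)^T — this equals column 8 of H (binary 1000), so error is at position 8.
Correct: flip bit 8 of r = 110011000010110 to get c = 110011010010110.


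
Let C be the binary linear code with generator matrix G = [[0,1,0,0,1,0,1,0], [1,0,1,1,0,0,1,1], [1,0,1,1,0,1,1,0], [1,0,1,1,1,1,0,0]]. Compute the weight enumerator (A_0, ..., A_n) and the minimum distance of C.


Weight distribution: A_0 = 1, A_1 = 1, A_2 = 2, A_3 = 2, A_4 = 1, A_5 = 5, A_6 = 4. Minimum distance d = 1.

Enumerate all 2^4 = 16 messages m ∈ F_2^4.
For each, compute codeword c = mG in F_2^8, then tally its weight.
  m = 0000 → c = 00000000, weight = 0.
  m = 1000 → c = 01001010, weight = 3.
  m = 0100 → c = 10110011, weight = 5.
  m = 1100 → c = 11111001, weight = 6.
  m = 0010 → c = 10110110, weight = 5.
  m = 1010 → c = 11111100, weight = 6.
  m = 0110 → c = 00000101, weight = 2.
  m = 1110 → c = 01001111, weight = 5.
  m = 0001 → c = 10111100, weight = 5.
  m = 1001 → c = 11110110, weight = 6.
  m = 0101 → c = 00001111, weight = 4.
  m = 1101 → c = 01000101, weight = 3.
  m = 0011 → c = 00001010, weight = 2.
  m = 1011 → c = 01000000, weight = 1.
  m = 0111 → c = 10111001, weight = 5.
  m = 1111 → c = 11110011, weight = 6.
Tally weights:
  weight 0: 1 codewords.
  weight 1: 1 codewords.
  weight 2: 2 codewords.
  weight 3: 2 codewords.
  weight 4: 1 codewords.
  weight 5: 5 codewords.
  weight 6: 4 codewords.
Minimum distance d = smallest w > 0 with A_w > 0 = 1.
Sanity: Σ A_w = 16 = 2^4 = 16 ✓.


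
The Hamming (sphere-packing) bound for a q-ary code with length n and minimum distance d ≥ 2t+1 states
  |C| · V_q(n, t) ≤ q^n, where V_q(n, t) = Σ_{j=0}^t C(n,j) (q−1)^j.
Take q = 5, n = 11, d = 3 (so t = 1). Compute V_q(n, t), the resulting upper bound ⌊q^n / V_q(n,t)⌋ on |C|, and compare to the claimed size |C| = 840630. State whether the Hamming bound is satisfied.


V_q(n, t) = 45, q^n = 48828125, Hamming bound = 1085069, |C| = 840630 ≤ bound (satisfied).

Step 1: Compute V_q(n, t) = Σ_{j=0}^1 C(n, j) (q−1)^j.
  j = 0: C(11,0)·(4)^0 = 1·1 = 1.
  j = 1: C(11,1)·(4)^1 = 11·4 = 44.
  V_q(n, t) = 1 + 44 = 45.
Step 2: q^n = 5^11 = 48828125.
Step 3: Hamming bound ⌊q^n / V_q(n,t)⌋ = ⌊48828125/45⌋ = 1085069.
Step 4: Compare |C| = 840630 to 1085069: satisfied.
The claimed |C| lies below the Hamming bound.


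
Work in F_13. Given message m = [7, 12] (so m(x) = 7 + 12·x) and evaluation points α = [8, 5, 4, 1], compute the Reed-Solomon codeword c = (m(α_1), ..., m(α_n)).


c = [12, 2, 3, 6]

Message polynomial: m(x) = 7 + 12·x (mod 13).
For each evaluation point α_i, compute m(α_i) mod 13:
  α_1 = 8: Horner steps 12 → 12, so m(8) = 12.
  α_2 = 5: Horner steps 12 → 2, so m(5) = 2.
  α_3 = 4: Horner steps 12 → 3, so m(4) = 3.
  α_4 = 1: Horner steps 12 → 6, so m(1) = 6.
Codeword c = [12, 2, 3, 6] ∈ F_13^4.


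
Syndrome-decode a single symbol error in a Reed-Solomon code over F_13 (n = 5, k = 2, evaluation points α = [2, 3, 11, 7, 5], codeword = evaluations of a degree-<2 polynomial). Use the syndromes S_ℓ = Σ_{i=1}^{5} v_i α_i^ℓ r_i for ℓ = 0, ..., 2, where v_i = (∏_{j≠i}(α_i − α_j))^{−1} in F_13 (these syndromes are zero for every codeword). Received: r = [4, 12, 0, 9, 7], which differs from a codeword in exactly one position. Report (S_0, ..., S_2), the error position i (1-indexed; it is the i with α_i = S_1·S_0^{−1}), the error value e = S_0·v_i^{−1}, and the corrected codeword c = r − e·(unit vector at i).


S = (7, 8, 11), error at position 2, error magnitude e = 7, c = [4, 5, 0, 9, 7].

Step 1: column multipliers v_i = (∏_{j≠i}(α_i − α_j))^{−1} mod 13.
  i = 1 (α = 2): (2−3)(2−11)(2−7)(2−5) = (−1)·(−9)·(−5)·(−3) = 135 ≡ 5, so v_1 = 5^{−1} = 8 (mod 13).
  i = 2 (α = 3): (3−2)(3−11)(3−7)(3−5) = 1·(−8)·(−4)·(−2) = −64 ≡ 1, so v_2 = 1^{−1} = 1 (mod 13).
  i = 3 (α = 11): (11−2)(11−3)(11−7)(11−5) = 9·8·4·6 = 1728 ≡ 12, so v_3 = 12^{−1} = 12 (mod 13).
  i = 4 (α = 7): (7−2)(7−3)(7−11)(7−5) = 5·4·(−4)·2 = −160 ≡ 9, so v_4 = 9^{−1} = 3 (mod 13).
  i = 5 (α = 5): (5−2)(5−3)(5−11)(5−7) = 3·2·(−6)·(−2) = 72 ≡ 7, so v_5 = 7^{−1} = 2 (mod 13).
  v = [8, 1, 12, 3, 2].
Step 2: syndromes of r = [4, 12, 0, 9, 7] (all sums mod 13).
  S_0 = Σ v_i r_i = 8·4 + 1·12 + 12·0 + 3·9 + 2·7 = 85 ≡ 7.
  S_1 = Σ v_i α_i r_i = 8·2·4 + 1·3·12 + 12·11·0 + 3·7·9 + 2·5·7 = 359 ≡ 8.
  α_i^2 mod 13 = [4, 9, 4, 10, 12].
  S_2 = Σ v_i α_i^2 r_i = 8·4·4 + 1·9·12 + 12·4·0 + 3·10·9 + 2·12·7 = 674 ≡ 11.
  S = (7, 8, 11) ≠ 0, so r is not a codeword (an error is present).
Step 3: locate the error. For a single error e at position i, S_ℓ = v_i·e·α_i^ℓ, so α_err = S_1/S_0.
  S_0^{−1} = 7^{−1} = 2 (mod 13), so α_err = 8·2 = 16 ≡ 3 = α_2. Error position i = 2.
  Consistency check: S_2/S_1 = 11·5 = 55 ≡ 3 = α_err ✓ (single-error assumption holds).
Step 4: error magnitude e = S_0/v_2 = S_0·∏_{j≠2}(α_2 − α_j) = 7·1 = 7 ≡ 7 (mod 13).
Step 5: correct position 2: c_2 = r_2 − e = 12 − 7 ≡ 5 (mod 13). Hence c = [4, 5, 0, 9, 7].
  Check: interpolating c through the α_i gives m(x) = 2 + 1·x (degree < 2) with m(α_i) = c_i for every i, so c is indeed a codeword.


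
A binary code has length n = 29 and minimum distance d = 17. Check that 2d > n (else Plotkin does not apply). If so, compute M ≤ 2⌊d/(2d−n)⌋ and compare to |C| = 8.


Plotkin bound M ≤ 6; given |C| = 8 > bound (violated).

Check applicability: 2d = 34, n = 29.
2d − n = 5 > 0, so Plotkin applies.
Compute d/(2d−n) = 17/5 ≈ 3.4000.
⌊d/(2d−n)⌋ = 3.
Plotkin bound: M ≤ 2·3 = 6.
Given |C| = 8, check: VIOLATED.
This |C| is above the Plotkin bound, so no binary code with n = 29, d = 17 and 8 codewords exists.


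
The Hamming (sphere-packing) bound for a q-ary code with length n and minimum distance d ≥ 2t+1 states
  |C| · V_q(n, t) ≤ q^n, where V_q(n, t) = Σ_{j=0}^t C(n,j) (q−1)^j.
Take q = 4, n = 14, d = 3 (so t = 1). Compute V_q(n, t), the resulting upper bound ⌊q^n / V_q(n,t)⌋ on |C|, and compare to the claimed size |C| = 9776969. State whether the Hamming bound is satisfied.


V_q(n, t) = 43, q^n = 268435456, Hamming bound = 6242685, |C| = 9776969 > bound (violated).

Step 1: Compute V_q(n, t) = Σ_{j=0}^1 C(n, j) (q−1)^j.
  j = 0: C(14,0)·(3)^0 = 1·1 = 1.
  j = 1: C(14,1)·(3)^1 = 14·3 = 42.
  V_q(n, t) = 1 + 42 = 43.
Step 2: q^n = 4^14 = 268435456.
Step 3: Hamming bound ⌊q^n / V_q(n,t)⌋ = ⌊268435456/43⌋ = 6242685.
Step 4: Compare |C| = 9776969 to 6242685: violated.
The claimed |C| lies above the Hamming bound, so no 4-ary code of length 14 with d ≥ 3 can have 9776969 codewords.


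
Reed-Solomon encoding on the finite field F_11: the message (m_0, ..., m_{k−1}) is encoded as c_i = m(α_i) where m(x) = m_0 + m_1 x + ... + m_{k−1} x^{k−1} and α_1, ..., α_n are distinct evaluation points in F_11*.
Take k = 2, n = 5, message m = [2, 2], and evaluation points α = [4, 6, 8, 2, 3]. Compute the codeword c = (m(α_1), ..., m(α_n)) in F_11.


c = [10, 3, 7, 6, 8]

Message polynomial: m(x) = 2 + 2·x (mod 11).
For each evaluation point α_i, compute m(α_i) mod 11:
  α_1 = 4: Horner steps 2 → 10, so m(4) = 10.
  α_2 = 6: Horner steps 2 → 3, so m(6) = 3.
  α_3 = 8: Horner steps 2 → 7, so m(8) = 7.
  α_4 = 2: Horner steps 2 → 6, so m(2) = 6.
  α_5 = 3: Horner steps 2 → 8, so m(3) = 8.
Codeword c = [10, 3, 7, 6, 8] ∈ F_11^5.


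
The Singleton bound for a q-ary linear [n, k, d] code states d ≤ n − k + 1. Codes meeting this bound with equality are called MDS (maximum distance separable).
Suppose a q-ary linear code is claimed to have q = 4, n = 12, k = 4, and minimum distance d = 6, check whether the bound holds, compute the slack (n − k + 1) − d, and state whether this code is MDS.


Singleton RHS = n − k + 1 = 9, slack = 3, bound satisfied, not MDS.

Singleton bound: d ≤ n − k + 1.
Here n = 12, k = 4, so n − k + 1 = 9.
Given d = 6, check d ≤ 9: YES.
Slack = (n − k + 1) − d = 3.
The code is NOT MDS (slack = 3 > 0).
Description: the claimed parameters are [12, 4, 6]_4; such a code would be non-MDS.


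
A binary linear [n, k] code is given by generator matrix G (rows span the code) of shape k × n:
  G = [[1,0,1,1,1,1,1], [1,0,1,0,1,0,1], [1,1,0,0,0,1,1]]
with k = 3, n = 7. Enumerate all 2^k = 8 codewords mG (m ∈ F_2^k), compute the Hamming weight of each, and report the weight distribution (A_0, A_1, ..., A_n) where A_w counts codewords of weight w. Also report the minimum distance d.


Weight distribution: A_0 = 1, A_2 = 1, A_4 = 5, A_6 = 1. Minimum distance d = 2.

Enumerate all 2^3 = 8 messages m ∈ F_2^3.
For each, compute codeword c = mG in F_2^7, then tally its weight.
  m = 000 → c = 0000000, weight = 0.
  m = 100 → c = 1011111, weight = 6.
  m = 010 → c = 1010101, weight = 4.
  m = 110 → c = 0001010, weight = 2.
  m = 001 → c = 1100011, weight = 4.
  m = 101 → c = 0111100, weight = 4.
  m = 011 → c = 0110110, weight = 4.
  m = 111 → c = 1101001, weight = 4.
Tally weights:
  weight 0: 1 codewords.
  weight 2: 1 codewords.
  weight 4: 5 codewords.
  weight 6: 1 codewords.
Minimum distance d = smallest w > 0 with A_w > 0 = 2.
Sanity: Σ A_w = 8 = 2^3 = 8 ✓.


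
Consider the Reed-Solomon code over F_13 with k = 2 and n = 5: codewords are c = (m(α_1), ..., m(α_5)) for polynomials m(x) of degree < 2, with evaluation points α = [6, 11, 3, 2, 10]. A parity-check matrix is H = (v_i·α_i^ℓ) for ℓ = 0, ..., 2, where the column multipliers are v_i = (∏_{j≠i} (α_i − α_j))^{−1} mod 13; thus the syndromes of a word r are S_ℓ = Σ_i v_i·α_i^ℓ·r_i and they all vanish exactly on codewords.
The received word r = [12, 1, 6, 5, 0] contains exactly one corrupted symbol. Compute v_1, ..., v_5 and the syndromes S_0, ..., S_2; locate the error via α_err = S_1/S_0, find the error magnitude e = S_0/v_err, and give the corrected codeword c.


S = (7, 3, 5), error at position 1, error magnitude e = 3, c = [9, 1, 6, 5, 0].

Step 1: column multipliers v_i = (∏_{j≠i}(α_i − α_j))^{−1} mod 13.
  i = 1 (α = 6): (6−11)(6−3)(6−2)(6−10) = (−5)·3·4·(−4) = 240 ≡ 6, so v_1 = 6^{−1} = 11 (mod 13).
  i = 2 (α = 11): (11−6)(11−3)(11−2)(11−10) = 5·8·9·1 = 360 ≡ 9, so v_2 = 9^{−1} = 3 (mod 13).
  i = 3 (α = 3): (3−6)(3−11)(3−2)(3−10) = (−3)·(−8)·1·(−7) = −168 ≡ 1, so v_3 = 1^{−1} = 1 (mod 13).
  i = 4 (α = 2): (2−6)(2−11)(2−3)(2−10) = (−4)·(−9)·(−1)·(−8) = 288 ≡ 2, so v_4 = 2^{−1} = 7 (mod 13).
  i = 5 (α = 10): (10−6)(10−11)(10−3)(10−2) = 4·(−1)·7·8 = −224 ≡ 10, so v_5 = 10^{−1} = 4 (mod 13).
  v = [11, 3, 1, 7, 4].
Step 2: syndromes of r = [12, 1, 6, 5, 0] (all sums mod 13).
  S_0 = Σ v_i r_i = 11·12 + 3·1 + 1·6 + 7·5 + 4·0 = 176 ≡ 7.
  S_1 = Σ v_i α_i r_i = 11·6·12 + 3·11·1 + 1·3·6 + 7·2·5 + 4·10·0 = 913 ≡ 3.
  α_i^2 mod 13 = [10, 4, 9, 4, 9].
  S_2 = Σ v_i α_i^2 r_i = 11·10·12 + 3·4·1 + 1·9·6 + 7·4·5 + 4·9·0 = 1526 ≡ 5.
  S = (7, 3, 5) ≠ 0, so r is not a codeword (an error is present).
Step 3: locate the error. For a single error e at position i, S_ℓ = v_i·e·α_i^ℓ, so α_err = S_1/S_0.
  S_0^{−1} = 7^{−1} = 2 (mod 13), so α_err = 3·2 = 6 ≡ 6 = α_1. Error position i = 1.
  Consistency check: S_2/S_1 = 5·9 = 45 ≡ 6 = α_err ✓ (single-error assumption holds).
Step 4: error magnitude e = S_0/v_1 = S_0·∏_{j≠1}(α_1 − α_j) = 7·6 = 42 ≡ 3 (mod 13).
Step 5: correct position 1: c_1 = r_1 − e = 12 − 3 ≡ 9 (mod 13). Hence c = [9, 1, 6, 5, 0].
  Check: interpolating c through the α_i gives m(x) = 3 + 1·x (degree < 2) with m(α_i) = c_i for every i, so c is indeed a codeword.


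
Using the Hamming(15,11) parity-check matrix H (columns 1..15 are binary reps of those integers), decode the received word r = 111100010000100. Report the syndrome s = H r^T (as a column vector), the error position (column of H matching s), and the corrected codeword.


s = (0, 0, 0, 1)^T, error position = 1, corrected codeword c = 011100010000100

Compute s = H r^T mod 2 one row at a time:
  s_1 = 1 + 0 + 0 + 0 + 0 + 1 + 0 + 0 = 2 ≡ 0 (mod 2).
  s_2 = 1 + 0 + 0 + 0 + 0 + 1 + 0 + 0 = 2 ≡ 0 (mod 2).
  s_3 = 1 + 1 + 0 + 0 + 0 + 0 + 0 + 0 = 2 ≡ 0 (mod 2).
  s_4 = 1 + 1 + 0 + 0 + 0 + 0 + 1 + 0 = 3 ≡ 1 (mod 2).
s = (0, 0, 0, 1)^T — this equals column 1 of H (binary 0001), so error is at position 1.
Correct: flip bit 1 of r = 111100010000100 to get c = 011100010000100.


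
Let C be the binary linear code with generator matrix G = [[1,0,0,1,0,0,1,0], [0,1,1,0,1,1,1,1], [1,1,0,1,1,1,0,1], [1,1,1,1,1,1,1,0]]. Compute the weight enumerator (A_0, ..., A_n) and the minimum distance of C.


Weight distribution: A_0 = 1, A_1 = 1, A_2 = 1, A_3 = 4, A_4 = 3, A_5 = 1, A_6 = 3, A_7 = 2. Minimum distance d = 1.

Enumerate all 2^4 = 16 messages m ∈ F_2^4.
For each, compute codeword c = mG in F_2^8, then tally its weight.
  m = 0000 → c = 00000000, weight = 0.
  m = 1000 → c = 10010010, weight = 3.
  m = 0100 → c = 01101111, weight = 6.
  m = 1100 → c = 11111101, weight = 7.
  m = 0010 → c = 11011101, weight = 6.
  m = 1010 → c = 01001111, weight = 5.
  m = 0110 → c = 10110010, weight = 4.
  m = 1110 → c = 00100000, weight = 1.
  m = 0001 → c = 11111110, weight = 7.
  m = 1001 → c = 01101100, weight = 4.
  m = 0101 → c = 10010001, weight = 3.
  m = 1101 → c = 00000011, weight = 2.
  m = 0011 → c = 00100011, weight = 3.
  m = 1011 → c = 10110001, weight = 4.
  m = 0111 → c = 01001100, weight = 3.
  m = 1111 → c = 11011110, weight = 6.
Tally weights:
  weight 0: 1 codewords.
  weight 1: 1 codewords.
  weight 2: 1 codewords.
  weight 3: 4 codewords.
  weight 4: 3 codewords.
  weight 5: 1 codewords.
  weight 6: 3 codewords.
  weight 7: 2 codewords.
Minimum distance d = smallest w > 0 with A_w > 0 = 1.
Sanity: Σ A_w = 16 = 2^4 = 16 ✓.


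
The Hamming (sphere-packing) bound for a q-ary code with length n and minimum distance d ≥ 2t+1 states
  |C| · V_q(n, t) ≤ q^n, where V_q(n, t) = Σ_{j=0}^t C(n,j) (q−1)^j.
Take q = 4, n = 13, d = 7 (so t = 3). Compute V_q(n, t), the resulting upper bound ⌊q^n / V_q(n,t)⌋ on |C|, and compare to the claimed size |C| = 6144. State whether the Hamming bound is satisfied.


V_q(n, t) = 8464, q^n = 67108864, Hamming bound = 7928, |C| = 6144 ≤ bound (satisfied).

Step 1: Compute V_q(n, t) = Σ_{j=0}^3 C(n, j) (q−1)^j.
  j = 0: C(13,0)·(3)^0 = 1·1 = 1.
  j = 1: C(13,1)·(3)^1 = 13·3 = 39.
  j = 2: C(13,2)·(3)^2 = 78·9 = 702.
  j = 3: C(13,3)·(3)^3 = 286·27 = 7722.
  V_q(n, t) = 1 + 39 + 702 + 7722 = 8464.
Step 2: q^n = 4^13 = 67108864.
Step 3: Hamming bound ⌊q^n / V_q(n,t)⌋ = ⌊67108864/8464⌋ = 7928.
Step 4: Compare |C| = 6144 to 7928: satisfied.
The claimed |C| lies below the Hamming bound.


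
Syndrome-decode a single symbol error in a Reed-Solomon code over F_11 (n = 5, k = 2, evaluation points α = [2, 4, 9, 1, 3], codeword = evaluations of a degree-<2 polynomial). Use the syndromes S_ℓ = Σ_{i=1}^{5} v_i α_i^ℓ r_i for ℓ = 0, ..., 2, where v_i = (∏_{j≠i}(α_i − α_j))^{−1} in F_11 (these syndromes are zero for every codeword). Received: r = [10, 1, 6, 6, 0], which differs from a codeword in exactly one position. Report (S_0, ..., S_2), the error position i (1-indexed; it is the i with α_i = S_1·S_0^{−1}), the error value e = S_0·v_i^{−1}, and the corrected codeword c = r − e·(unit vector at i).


S = (2, 2, 2), error at position 4, error magnitude e = 8, c = [10, 1, 6, 9, 0].

Step 1: column multipliers v_i = (∏_{j≠i}(α_i − α_j))^{−1} mod 11.
  i = 1 (α = 2): (2−4)(2−9)(2−1)(2−3) = (−2)·(−7)·1·(−1) = −14 ≡ 8, so v_1 = 8^{−1} = 7 (mod 11).
  i = 2 (α = 4): (4−2)(4−9)(4−1)(4−3) = 2·(−5)·3·1 = −30 ≡ 3, so v_2 = 3^{−1} = 4 (mod 11).
  i = 3 (α = 9): (9−2)(9−4)(9−1)(9−3) = 7·5·8·6 = 1680 ≡ 8, so v_3 = 8^{−1} = 7 (mod 11).
  i = 4 (α = 1): (1−2)(1−4)(1−9)(1−3) = (−1)·(−3)·(−8)·(−2) = 48 ≡ 4, so v_4 = 4^{−1} = 3 (mod 11).
  i = 5 (α = 3): (3−2)(3−4)(3−9)(3−1) = 1·(−1)·(−6)·2 = 12 ≡ 1, so v_5 = 1^{−1} = 1 (mod 11).
  v = [7, 4, 7, 3, 1].
Step 2: syndromes of r = [10, 1, 6, 6, 0] (all sums mod 11).
  S_0 = Σ v_i r_i = 7·10 + 4·1 + 7·6 + 3·6 + 1·0 = 134 ≡ 2.
  S_1 = Σ v_i α_i r_i = 7·2·10 + 4·4·1 + 7·9·6 + 3·1·6 + 1·3·0 = 552 ≡ 2.
  α_i^2 mod 11 = [4, 5, 4, 1, 9].
  S_2 = Σ v_i α_i^2 r_i = 7·4·10 + 4·5·1 + 7·4·6 + 3·1·6 + 1·9·0 = 486 ≡ 2.
  S = (2, 2, 2) ≠ 0, so r is not a codeword (an error is present).
Step 3: locate the error. For a single error e at position i, S_ℓ = v_i·e·α_i^ℓ, so α_err = S_1/S_0.
  S_0^{−1} = 2^{−1} = 6 (mod 11), so α_err = 2·6 = 12 ≡ 1 = α_4. Error position i = 4.
  Consistency check: S_2/S_1 = 2·6 = 12 ≡ 1 = α_err ✓ (single-error assumption holds).
Step 4: error magnitude e = S_0/v_4 = S_0·∏_{j≠4}(α_4 − α_j) = 2·4 = 8 ≡ 8 (mod 11).
Step 5: correct position 4: c_4 = r_4 − e = 6 − 8 ≡ 9 (mod 11). Hence c = [10, 1, 6, 9, 0].
  Check: interpolating c through the α_i gives m(x) = 8 + 1·x (degree < 2) with m(α_i) = c_i for every i, so c is indeed a codeword.


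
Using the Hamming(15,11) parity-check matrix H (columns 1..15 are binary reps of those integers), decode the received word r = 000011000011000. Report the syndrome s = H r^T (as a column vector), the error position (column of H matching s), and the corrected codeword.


s = (0, 1, 0, 0)^T, error position = 4, corrected codeword c = 000111000011000

Compute s = H r^T mod 2 one row at a time:
  s_1 = 0 + 0 + 0 + 1 + 1 + 0 + 0 + 0 = 2 ≡ 0 (mod 2).
  s_2 = 0 + 1 + 1 + 0 + 1 + 0 + 0 + 0 = 3 ≡ 1 (mod 2).
  s_3 = 0 + 0 + 1 + 0 + 0 + 1 + 0 + 0 = 2 ≡ 0 (mod 2).
  s_4 = 0 + 0 + 1 + 0 + 0 + 1 + 0 + 0 = 2 ≡ 0 (mod 2).
s = (0, 1, 0, 0)^T — this equals column 4 of H (binary 0100), so error is at position 4.
Correct: flip bit 4 of r = 000011000011000 to get c = 000111000011000.


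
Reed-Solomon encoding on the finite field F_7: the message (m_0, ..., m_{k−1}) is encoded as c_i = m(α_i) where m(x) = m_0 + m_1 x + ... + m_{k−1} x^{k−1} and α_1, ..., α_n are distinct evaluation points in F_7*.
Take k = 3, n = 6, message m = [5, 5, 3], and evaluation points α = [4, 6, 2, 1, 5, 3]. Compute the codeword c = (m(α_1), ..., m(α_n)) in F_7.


c = [3, 3, 6, 6, 0, 5]

Message polynomial: m(x) = 5 + 5·x + 3·x^2 (mod 7).
For each evaluation point α_i, compute m(α_i) mod 7:
  α_1 = 4: Horner steps 3 → 3 → 3, so m(4) = 3.
  α_2 = 6: Horner steps 3 → 2 → 3, so m(6) = 3.
  α_3 = 2: Horner steps 3 → 4 → 6, so m(2) = 6.
  α_4 = 1: Horner steps 3 → 1 → 6, so m(1) = 6.
  α_5 = 5: Horner steps 3 → 6 → 0, so m(5) = 0.
  α_6 = 3: Horner steps 3 → 0 → 5, so m(3) = 5.
Codeword c = [3, 3, 6, 6, 0, 5] ∈ F_7^6.


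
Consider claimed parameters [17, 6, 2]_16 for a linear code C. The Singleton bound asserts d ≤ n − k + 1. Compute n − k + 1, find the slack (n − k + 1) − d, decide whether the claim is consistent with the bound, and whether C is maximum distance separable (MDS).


Singleton RHS = n − k + 1 = 12, slack = 10, bound satisfied, not MDS.

Singleton bound: d ≤ n − k + 1.
Here n = 17, k = 6, so n − k + 1 = 12.
Given d = 2, check d ≤ 12: YES.
Slack = (n − k + 1) − d = 10.
The code is NOT MDS (slack = 10 > 0).
Description: the claimed parameters are [17, 6, 2]_16; such a code would be non-MDS.


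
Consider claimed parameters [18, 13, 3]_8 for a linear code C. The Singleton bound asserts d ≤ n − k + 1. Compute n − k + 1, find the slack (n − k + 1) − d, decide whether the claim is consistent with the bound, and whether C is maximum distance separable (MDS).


Singleton RHS = n − k + 1 = 6, slack = 3, bound satisfied, not MDS.

Singleton bound: d ≤ n − k + 1.
Here n = 18, k = 13, so n − k + 1 = 6.
Given d = 3, check d ≤ 6: YES.
Slack = (n − k + 1) − d = 3.
The code is NOT MDS (slack = 3 > 0).
Description: the claimed parameters are [18, 13, 3]_8; such a code would be non-MDS.


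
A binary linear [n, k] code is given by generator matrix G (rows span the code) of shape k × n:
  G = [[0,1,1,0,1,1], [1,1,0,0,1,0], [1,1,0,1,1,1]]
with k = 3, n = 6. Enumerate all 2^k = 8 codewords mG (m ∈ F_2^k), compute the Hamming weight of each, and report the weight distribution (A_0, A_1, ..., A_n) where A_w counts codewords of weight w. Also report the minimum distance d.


Weight distribution: A_0 = 1, A_2 = 1, A_3 = 3, A_4 = 2, A_5 = 1. Minimum distance d = 2.

Enumerate all 2^3 = 8 messages m ∈ F_2^3.
For each, compute codeword c = mG in F_2^6, then tally its weight.
  m = 000 → c = 000000, weight = 0.
  m = 100 → c = 011011, weight = 4.
  m = 010 → c = 110010, weight = 3.
  m = 110 → c = 101001, weight = 3.
  m = 001 → c = 110111, weight = 5.
  m = 101 → c = 101100, weight = 3.
  m = 011 → c = 000101, weight = 2.
  m = 111 → c = 011110, weight = 4.
Tally weights:
  weight 0: 1 codewords.
  weight 2: 1 codewords.
  weight 3: 3 codewords.
  weight 4: 2 codewords.
  weight 5: 1 codewords.
Minimum distance d = smallest w > 0 with A_w > 0 = 2.
Sanity: Σ A_w = 8 = 2^3 = 8 ✓.


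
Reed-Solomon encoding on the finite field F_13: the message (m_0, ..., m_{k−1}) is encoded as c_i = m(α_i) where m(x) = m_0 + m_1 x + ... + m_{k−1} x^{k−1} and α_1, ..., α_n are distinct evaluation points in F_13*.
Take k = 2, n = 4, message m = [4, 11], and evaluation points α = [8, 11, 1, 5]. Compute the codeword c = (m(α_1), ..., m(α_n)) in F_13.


c = [1, 8, 2, 7]

Message polynomial: m(x) = 4 + 11·x (mod 13).
For each evaluation point α_i, compute m(α_i) mod 13:
  α_1 = 8: Horner steps 11 → 1, so m(8) = 1.
  α_2 = 11: Horner steps 11 → 8, so m(11) = 8.
  α_3 = 1: Horner steps 11 → 2, so m(1) = 2.
  α_4 = 5: Horner steps 11 → 7, so m(5) = 7.
Codeword c = [1, 8, 2, 7] ∈ F_13^4.


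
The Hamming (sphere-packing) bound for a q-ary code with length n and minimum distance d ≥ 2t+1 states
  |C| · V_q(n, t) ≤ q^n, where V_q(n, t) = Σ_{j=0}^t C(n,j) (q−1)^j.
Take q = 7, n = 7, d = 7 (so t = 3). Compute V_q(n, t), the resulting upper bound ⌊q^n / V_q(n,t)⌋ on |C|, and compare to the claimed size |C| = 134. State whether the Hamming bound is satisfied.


V_q(n, t) = 8359, q^n = 823543, Hamming bound = 98, |C| = 134 > bound (violated).

Step 1: Compute V_q(n, t) = Σ_{j=0}^3 C(n, j) (q−1)^j.
  j = 0: C(7,0)·(6)^0 = 1·1 = 1.
  j = 1: C(7,1)·(6)^1 = 7·6 = 42.
  j = 2: C(7,2)·(6)^2 = 21·36 = 756.
  j = 3: C(7,3)·(6)^3 = 35·216 = 7560.
  V_q(n, t) = 1 + 42 + 756 + 7560 = 8359.
Step 2: q^n = 7^7 = 823543.
Step 3: Hamming bound ⌊q^n / V_q(n,t)⌋ = ⌊823543/8359⌋ = 98.
Step 4: Compare |C| = 134 to 98: violated.
The claimed |C| lies above the Hamming bound, so no 7-ary code of length 7 with d ≥ 7 can have 134 codewords.


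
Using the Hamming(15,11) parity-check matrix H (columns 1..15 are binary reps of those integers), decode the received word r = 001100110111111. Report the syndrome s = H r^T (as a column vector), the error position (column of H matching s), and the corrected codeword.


s = (1, 0, 0, 1)^T, error position = 9, corrected codeword c = 001100111111111

Compute s = H r^T mod 2 one row at a time:
  s_1 = 1 + 0 + 1 + 1 + 1 + 1 + 1 + 1 = 7 ≡ 1 (mod 2).
  s_2 = 1 + 0 + 0 + 1 + 1 + 1 + 1 + 1 = 6 ≡ 0 (mod 2).
  s_3 = 0 + 1 + 0 + 1 + 1 + 1 + 1 + 1 = 6 ≡ 0 (mod 2).
  s_4 = 0 + 1 + 0 + 1 + 0 + 1 + 1 + 1 = 5 ≡ 1 (mod 2).
s = (1, 0, 0, 1)^T — this equals column 9 of H (binary 1001), so error is at position 9.
Correct: flip bit 9 of r = 001100110111111 to get c = 001100111111111.


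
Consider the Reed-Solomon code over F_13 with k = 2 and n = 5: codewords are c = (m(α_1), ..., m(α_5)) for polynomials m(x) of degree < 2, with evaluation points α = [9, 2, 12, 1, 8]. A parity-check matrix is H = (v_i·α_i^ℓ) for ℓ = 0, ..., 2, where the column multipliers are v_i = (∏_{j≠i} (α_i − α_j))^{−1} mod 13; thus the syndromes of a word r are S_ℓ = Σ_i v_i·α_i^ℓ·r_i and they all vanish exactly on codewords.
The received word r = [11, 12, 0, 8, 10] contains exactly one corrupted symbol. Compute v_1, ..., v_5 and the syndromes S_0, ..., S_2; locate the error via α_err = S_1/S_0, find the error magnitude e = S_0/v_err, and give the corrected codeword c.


S = (10, 12, 4), error at position 1, error magnitude e = 10, c = [1, 12, 0, 8, 10].

Step 1: column multipliers v_i = (∏_{j≠i}(α_i − α_j))^{−1} mod 13.
  i = 1 (α = 9): (9−2)(9−12)(9−1)(9−8) = 7·(−3)·8·1 = −168 ≡ 1, so v_1 = 1^{−1} = 1 (mod 13).
  i = 2 (α = 2): (2−9)(2−12)(2−1)(2−8) = (−7)·(−10)·1·(−6) = −420 ≡ 9, so v_2 = 9^{−1} = 3 (mod 13).
  i = 3 (α = 12): (12−9)(12−2)(12−1)(12−8) = 3·10·11·4 = 1320 ≡ 7, so v_3 = 7^{−1} = 2 (mod 13).
  i = 4 (α = 1): (1−9)(1−2)(1−12)(1−8) = (−8)·(−1)·(−11)·(−7) = 616 ≡ 5, so v_4 = 5^{−1} = 8 (mod 13).
  i = 5 (α = 8): (8−9)(8−2)(8−12)(8−1) = (−1)·6·(−4)·7 = 168 ≡ 12, so v_5 = 12^{−1} = 12 (mod 13).
  v = [1, 3, 2, 8, 12].
Step 2: syndromes of r = [11, 12, 0, 8, 10] (all sums mod 13).
  S_0 = Σ v_i r_i = 1·11 + 3·12 + 2·0 + 8·8 + 12·10 = 231 ≡ 10.
  S_1 = Σ v_i α_i r_i = 1·9·11 + 3·2·12 + 2·12·0 + 8·1·8 + 12·8·10 = 1195 ≡ 12.
  α_i^2 mod 13 = [3, 4, 1, 1, 12].
  S_2 = Σ v_i α_i^2 r_i = 1·3·11 + 3·4·12 + 2·1·0 + 8·1·8 + 12·12·10 = 1681 ≡ 4.
  S = (10, 12, 4) ≠ 0, so r is not a codeword (an error is present).
Step 3: locate the error. For a single error e at position i, S_ℓ = v_i·e·α_i^ℓ, so α_err = S_1/S_0.
  S_0^{−1} = 10^{−1} = 4 (mod 13), so α_err = 12·4 = 48 ≡ 9 = α_1. Error position i = 1.
  Consistency check: S_2/S_1 = 4·12 = 48 ≡ 9 = α_err ✓ (single-error assumption holds).
Step 4: error magnitude e = S_0/v_1 = S_0·∏_{j≠1}(α_1 − α_j) = 10·1 = 10 ≡ 10 (mod 13).
Step 5: correct position 1: c_1 = r_1 − e = 11 − 10 ≡ 1 (mod 13). Hence c = [1, 12, 0, 8, 10].
  Check: interpolating c through the α_i gives m(x) = 4 + 4·x (degree < 2) with m(α_i) = c_i for every i, so c is indeed a codeword.


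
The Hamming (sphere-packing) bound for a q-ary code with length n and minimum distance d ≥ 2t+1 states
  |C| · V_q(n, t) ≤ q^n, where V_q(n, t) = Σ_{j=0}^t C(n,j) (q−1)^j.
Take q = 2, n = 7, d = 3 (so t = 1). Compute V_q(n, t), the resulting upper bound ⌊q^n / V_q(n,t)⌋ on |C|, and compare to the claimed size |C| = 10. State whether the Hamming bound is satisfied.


V_q(n, t) = 8, q^n = 128, Hamming bound = 16, |C| = 10 ≤ bound (satisfied).

Step 1: Compute V_q(n, t) = Σ_{j=0}^1 C(n, j) (q−1)^j.
  j = 0: C(7,0)·(1)^0 = 1·1 = 1.
  j = 1: C(7,1)·(1)^1 = 7·1 = 7.
  V_q(n, t) = 1 + 7 = 8.
Step 2: q^n = 2^7 = 128.
Step 3: Hamming bound ⌊q^n / V_q(n,t)⌋ = ⌊128/8⌋ = 16.
Step 4: Compare |C| = 10 to 16: satisfied.
The claimed |C| lies below the Hamming bound.


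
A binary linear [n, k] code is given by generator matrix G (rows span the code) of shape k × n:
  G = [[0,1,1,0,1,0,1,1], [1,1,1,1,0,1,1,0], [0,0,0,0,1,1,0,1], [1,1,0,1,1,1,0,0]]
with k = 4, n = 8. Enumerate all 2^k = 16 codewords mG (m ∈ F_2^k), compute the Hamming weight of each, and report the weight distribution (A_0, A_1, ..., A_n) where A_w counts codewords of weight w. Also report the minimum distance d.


Weight distribution: A_0 = 1, A_2 = 2, A_3 = 3, A_4 = 3, A_5 = 4, A_6 = 2, A_7 = 1. Minimum distance d = 2.

Enumerate all 2^4 = 16 messages m ∈ F_2^4.
For each, compute codeword c = mG in F_2^8, then tally its weight.
  m = 0000 → c = 00000000, weight = 0.
  m = 1000 → c = 01101011, weight = 5.
  m = 0100 → c = 11110110, weight = 6.
  m = 1100 → c = 10011101, weight = 5.
  m = 0010 → c = 00001101, weight = 3.
  m = 1010 → c = 01100110, weight = 4.
  m = 0110 → c = 11111011, weight = 7.
  m = 1110 → c = 10010000, weight = 2.
  m = 0001 → c = 11011100, weight = 5.
  m = 1001 → c = 10110111, weight = 6.
  m = 0101 → c = 00101010, weight = 3.
  m = 1101 → c = 01000001, weight = 2.
  m = 0011 → c = 11010001, weight = 4.
  m = 1011 → c = 10111010, weight = 5.
  m = 0111 → c = 00100111, weight = 4.
  m = 1111 → c = 01001100, weight = 3.
Tally weights:
  weight 0: 1 codewords.
  weight 2: 2 codewords.
  weight 3: 3 codewords.
  weight 4: 3 codewords.
  weight 5: 4 codewords.
  weight 6: 2 codewords.
  weight 7: 1 codewords.
Minimum distance d = smallest w > 0 with A_w > 0 = 2.
Sanity: Σ A_w = 16 = 2^4 = 16 ✓.


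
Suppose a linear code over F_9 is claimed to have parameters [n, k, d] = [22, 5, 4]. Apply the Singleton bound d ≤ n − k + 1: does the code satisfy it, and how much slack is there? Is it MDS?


Singleton RHS = n − k + 1 = 18, slack = 14, bound satisfied, not MDS.

Singleton bound: d ≤ n − k + 1.
Here n = 22, k = 5, so n − k + 1 = 18.
Given d = 4, check d ≤ 18: YES.
Slack = (n − k + 1) − d = 14.
The code is NOT MDS (slack = 14 > 0).
Description: the claimed parameters are [22, 5, 4]_9; such a code would be non-MDS.


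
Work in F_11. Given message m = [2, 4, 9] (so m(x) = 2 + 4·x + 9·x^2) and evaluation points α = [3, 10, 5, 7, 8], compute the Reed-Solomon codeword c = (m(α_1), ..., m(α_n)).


c = [7, 7, 5, 9, 5]

Message polynomial: m(x) = 2 + 4·x + 9·x^2 (mod 11).
For each evaluation point α_i, compute m(α_i) mod 11:
  α_1 = 3: Horner steps 9 → 9 → 7, so m(3) = 7.
  α_2 = 10: Horner steps 9 → 6 → 7, so m(10) = 7.
  α_3 = 5: Horner steps 9 → 5 → 5, so m(5) = 5.
  α_4 = 7: Horner steps 9 → 1 → 9, so m(7) = 9.
  α_5 = 8: Horner steps 9 → 10 → 5, so m(8) = 5.
Codeword c = [7, 7, 5, 9, 5] ∈ F_11^5.


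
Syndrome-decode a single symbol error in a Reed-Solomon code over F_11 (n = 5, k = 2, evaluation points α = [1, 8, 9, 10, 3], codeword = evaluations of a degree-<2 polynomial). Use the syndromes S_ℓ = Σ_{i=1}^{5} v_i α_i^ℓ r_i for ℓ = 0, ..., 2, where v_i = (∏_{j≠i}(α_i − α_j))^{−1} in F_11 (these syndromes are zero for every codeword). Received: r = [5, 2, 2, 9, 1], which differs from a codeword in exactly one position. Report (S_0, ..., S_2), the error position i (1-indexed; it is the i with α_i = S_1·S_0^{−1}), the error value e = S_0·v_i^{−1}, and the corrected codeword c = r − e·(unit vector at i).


S = (5, 1, 9), error at position 3, error magnitude e = 2, c = [5, 2, 0, 9, 1].

Step 1: column multipliers v_i = (∏_{j≠i}(α_i − α_j))^{−1} mod 11.
  i = 1 (α = 1): (1−8)(1−9)(1−10)(1−3) = (−7)·(−8)·(−9)·(−2) = 1008 ≡ 7, so v_1 = 7^{−1} = 8 (mod 11).
  i = 2 (α = 8): (8−1)(8−9)(8−10)(8−3) = 7·(−1)·(−2)·5 = 70 ≡ 4, so v_2 = 4^{−1} = 3 (mod 11).
  i = 3 (α = 9): (9−1)(9−8)(9−10)(9−3) = 8·1·(−1)·6 = −48 ≡ 7, so v_3 = 7^{−1} = 8 (mod 11).
  i = 4 (α = 10): (10−1)(10−8)(10−9)(10−3) = 9·2·1·7 = 126 ≡ 5, so v_4 = 5^{−1} = 9 (mod 11).
  i = 5 (α = 3): (3−1)(3−8)(3−9)(3−10) = 2·(−5)·(−6)·(−7) = −420 ≡ 9, so v_5 = 9^{−1} = 5 (mod 11).
  v = [8, 3, 8, 9, 5].
Step 2: syndromes of r = [5, 2, 2, 9, 1] (all sums mod 11).
  S_0 = Σ v_i r_i = 8·5 + 3·2 + 8·2 + 9·9 + 5·1 = 148 ≡ 5.
  S_1 = Σ v_i α_i r_i = 8·1·5 + 3·8·2 + 8·9·2 + 9·10·9 + 5·3·1 = 1057 ≡ 1.
  α_i^2 mod 11 = [1, 9, 4, 1, 9].
  S_2 = Σ v_i α_i^2 r_i = 8·1·5 + 3·9·2 + 8·4·2 + 9·1·9 + 5·9·1 = 284 ≡ 9.
  S = (5, 1, 9) ≠ 0, so r is not a codeword (an error is present).
Step 3: locate the error. For a single error e at position i, S_ℓ = v_i·e·α_i^ℓ, so α_err = S_1/S_0.
  S_0^{−1} = 5^{−1} = 9 (mod 11), so α_err = 1·9 = 9 ≡ 9 = α_3. Error position i = 3.
  Consistency check: S_2/S_1 = 9·1 = 9 ≡ 9 = α_err ✓ (single-error assumption holds).
Step 4: error magnitude e = S_0/v_3 = S_0·∏_{j≠3}(α_3 − α_j) = 5·7 = 35 ≡ 2 (mod 11).
Step 5: correct position 3: c_3 = r_3 − e = 2 − 2 ≡ 0 (mod 11). Hence c = [5, 2, 0, 9, 1].
  Check: interpolating c through the α_i gives m(x) = 7 + 9·x (degree < 2) with m(α_i) = c_i for every i, so c is indeed a codeword.
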